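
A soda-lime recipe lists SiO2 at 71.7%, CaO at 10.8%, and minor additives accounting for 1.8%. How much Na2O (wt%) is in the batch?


Pieces sum to 100%:
  Na2O = 100 - (SiO2 + CaO + others)
  Na2O = 100 - (71.7 + 10.8 + 1.8) = 15.7%

15.7%


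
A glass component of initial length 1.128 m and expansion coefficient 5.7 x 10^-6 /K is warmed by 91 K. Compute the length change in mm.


Thermal expansion formula: dL = alpha * L0 * dT
  dL = (5.7 x 10^-6) * 1.128 * 91 = 0.00058509 m
Convert to mm: 0.00058509 * 1000 = 0.5851 mm

0.5851 mm


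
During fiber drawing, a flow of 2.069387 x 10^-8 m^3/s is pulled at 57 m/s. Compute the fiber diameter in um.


Cross-sectional area from continuity:
  A = Q / v = 2.069387 x 10^-8 / 57 = 3.630504 x 10^-10 m^2
Diameter from circular cross-section:
  d = sqrt(4A / pi) * 10^6 (m -> um)
  d = sqrt(4 * 3.630504 x 10^-10 / pi) * 10^6 = 21.5 um

21.5 um


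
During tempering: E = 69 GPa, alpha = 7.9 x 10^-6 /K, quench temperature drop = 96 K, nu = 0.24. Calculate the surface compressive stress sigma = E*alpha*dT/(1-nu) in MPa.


Tempering stress: sigma = E * alpha * dT / (1 - nu)
  E (MPa) = 69 * 1000 = 69000
  Numerator = 69000 * (7.9 x 10^-6) * 96 = 52.3296
  Denominator = 1 - 0.24 = 0.76
  sigma = 52.3296 / 0.76 = 68.9 MPa

68.9 MPa


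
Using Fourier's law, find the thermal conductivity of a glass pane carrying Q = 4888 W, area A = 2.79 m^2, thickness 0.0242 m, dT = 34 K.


Fourier's law rearranged: k = Q * t / (A * dT)
  Numerator = 4888 * 0.0242 = 118.2896
  Denominator = 2.79 * 34 = 94.86
  k = 118.2896 / 94.86 = 1.247 W/mK

1.247 W/mK


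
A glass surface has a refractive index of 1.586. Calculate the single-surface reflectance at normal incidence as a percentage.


Fresnel reflectance at normal incidence:
  R = ((n - 1)/(n + 1))^2
  (n - 1)/(n + 1) = (1.586 - 1)/(1.586 + 1) = 0.226605
  R = 0.226605^2 = 0.0513498
  R(%) = 0.0513498 * 100 = 5.135%

5.135%


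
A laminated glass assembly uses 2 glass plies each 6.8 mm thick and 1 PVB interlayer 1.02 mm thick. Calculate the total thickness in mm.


Total thickness = glass contribution + PVB contribution
  Glass: 2 * 6.8 = 13.6 mm
  PVB: 1 * 1.02 = 1.02 mm
  Total = 13.6 + 1.02 = 14.62 mm

14.62 mm


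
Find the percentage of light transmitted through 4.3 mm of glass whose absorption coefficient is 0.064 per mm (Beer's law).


Beer-Lambert law: T = exp(-alpha * thickness)
  exponent = -0.064 * 4.3 = -0.2752
  T = exp(-0.2752) = 0.7594
  Percentage = 0.7594 * 100 = 75.94%

75.94%


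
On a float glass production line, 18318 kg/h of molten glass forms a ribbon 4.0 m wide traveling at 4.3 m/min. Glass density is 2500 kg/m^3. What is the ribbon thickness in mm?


Ribbon cross-section from mass balance:
  Volume rate = throughput / density = 18318 / 2500 = 7.3272 m^3/h
  thickness = volume rate / (speed * 60 * width), i.e.
  thickness = throughput / (60 * speed * width * density) * 1000
  thickness = 18318 / (60 * 4.3 * 4.0 * 2500) * 1000 = 7.1 mm

7.1 mm


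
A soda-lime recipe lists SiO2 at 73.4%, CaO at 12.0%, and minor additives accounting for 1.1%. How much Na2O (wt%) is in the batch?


Pieces sum to 100%:
  Na2O = 100 - (SiO2 + CaO + others)
  Na2O = 100 - (73.4 + 12.0 + 1.1) = 13.5%

13.5%


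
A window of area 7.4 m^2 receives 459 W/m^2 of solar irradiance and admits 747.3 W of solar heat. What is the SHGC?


Rearrange Q = Area * SHGC * Irradiance:
  SHGC = Q / (Area * Irradiance)
  SHGC = 747.3 / (7.4 * 459) = 0.22

0.22


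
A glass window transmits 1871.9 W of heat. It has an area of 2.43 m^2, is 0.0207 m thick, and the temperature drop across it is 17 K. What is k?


Fourier's law rearranged: k = Q * t / (A * dT)
  Numerator = 1871.9 * 0.0207 = 38.74833
  Denominator = 2.43 * 17 = 41.31
  k = 38.74833 / 41.31 = 0.938 W/mK

0.938 W/mK


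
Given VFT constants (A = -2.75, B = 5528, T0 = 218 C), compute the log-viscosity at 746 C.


VFT equation: log(eta) = A + B / (T - T0)
  T - T0 = 746 - 218 = 528
  B / (T - T0) = 5528 / 528 = 10.47
  log(eta) = -2.75 + 10.47 = 7.72

7.72


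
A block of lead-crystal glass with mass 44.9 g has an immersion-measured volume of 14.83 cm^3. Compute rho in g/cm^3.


Use the definition of density:
  rho = mass / volume
  rho = 44.9 / 14.83 = 3.028 g/cm^3

3.028 g/cm^3


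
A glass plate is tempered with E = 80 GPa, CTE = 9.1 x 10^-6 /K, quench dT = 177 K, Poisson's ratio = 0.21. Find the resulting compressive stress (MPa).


Tempering stress: sigma = E * alpha * dT / (1 - nu)
  E (MPa) = 80 * 1000 = 80000
  Numerator = 80000 * (9.1 x 10^-6) * 177 = 128.856
  Denominator = 1 - 0.21 = 0.79
  sigma = 128.856 / 0.79 = 163.1 MPa

163.1 MPa


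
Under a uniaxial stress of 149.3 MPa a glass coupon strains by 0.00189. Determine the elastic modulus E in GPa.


Young's modulus: E = stress / strain
  E = 149.3 MPa / 0.00189 = 78994.71 MPa
Convert to GPa: 78994.71 / 1000 = 78.99 GPa

78.99 GPa


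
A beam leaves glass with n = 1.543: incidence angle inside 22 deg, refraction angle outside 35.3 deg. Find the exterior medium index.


Apply Snell's law: n1 * sin(theta1) = n2 * sin(theta2)
  n2 = n1 * sin(theta1) / sin(theta2)
  sin(22) = 0.374607
  sin(35.3) = 0.577858
  n2 = 1.543 * 0.374607 / 0.577858 = 1.0003

1.0003


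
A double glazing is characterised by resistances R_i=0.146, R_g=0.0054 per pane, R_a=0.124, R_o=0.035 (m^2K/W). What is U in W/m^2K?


Total thermal resistance (series):
  R_total = R_in + R_glass + R_air + R_glass + R_out
  R_total = 0.146 + 0.0054 + 0.124 + 0.0054 + 0.035 = 0.3158 m^2K/W
U-value = 1 / R_total = 1 / 0.3158 = 3.167 W/m^2K

3.167 W/m^2K


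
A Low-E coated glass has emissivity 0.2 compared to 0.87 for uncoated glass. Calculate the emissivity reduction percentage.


Percentage reduction = (1 - coated/uncoated) * 100
  Ratio = 0.2 / 0.87 = 0.2299
  Reduction = (1 - 0.2299) * 100 = 77.0%

77.0%


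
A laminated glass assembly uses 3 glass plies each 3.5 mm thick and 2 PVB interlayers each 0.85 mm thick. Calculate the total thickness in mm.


Total thickness = glass contribution + PVB contribution
  Glass: 3 * 3.5 = 10.5 mm
  PVB: 2 * 0.85 = 1.7 mm
  Total = 10.5 + 1.7 = 12.2 mm

12.2 mm


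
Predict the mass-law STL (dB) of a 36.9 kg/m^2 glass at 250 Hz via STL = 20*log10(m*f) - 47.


Mass law: STL = 20 * log10(m * f) - 47
  m * f = 36.9 * 250 = 9225
  log10(9225) = 3.96497
  STL = 20 * 3.96497 - 47 = 79.2994 - 47 = 32.3 dB

32.3 dB


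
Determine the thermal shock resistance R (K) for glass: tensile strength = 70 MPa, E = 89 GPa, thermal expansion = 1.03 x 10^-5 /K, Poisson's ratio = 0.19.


Thermal shock resistance: R = sigma * (1 - nu) / (E * alpha)
  Numerator = 70 * (1 - 0.19) = 56.7
  Denominator = 89 * 1000 * (1.03 x 10^-5) = 0.9167
  R = 56.7 / 0.9167 = 61.9 K

61.9 K


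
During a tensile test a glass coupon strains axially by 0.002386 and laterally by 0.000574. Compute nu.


Poisson's ratio: nu = lateral strain / axial strain
  nu = 0.000574 / 0.002386 = 0.2406

0.2406


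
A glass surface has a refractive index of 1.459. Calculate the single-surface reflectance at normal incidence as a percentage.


Fresnel reflectance at normal incidence:
  R = ((n - 1)/(n + 1))^2
  (n - 1)/(n + 1) = (1.459 - 1)/(1.459 + 1) = 0.186661
  R = 0.186661^2 = 0.0348423
  R(%) = 0.0348423 * 100 = 3.484%

3.484%


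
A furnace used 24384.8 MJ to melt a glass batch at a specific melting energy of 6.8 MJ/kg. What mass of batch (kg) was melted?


Rearrange E = m * s for m:
  m = E / s
  m = 24384.8 / 6.8 = 3586.0 kg

3586.0 kg


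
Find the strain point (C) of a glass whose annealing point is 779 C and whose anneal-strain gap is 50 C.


Strain point = annealing point - difference:
  T_strain = 779 - 50 = 729 C

729 C


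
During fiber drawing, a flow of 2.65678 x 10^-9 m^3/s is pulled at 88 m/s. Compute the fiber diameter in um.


Cross-sectional area from continuity:
  A = Q / v = 2.65678 x 10^-9 / 88 = 3.019068 x 10^-11 m^2
Diameter from circular cross-section:
  d = sqrt(4A / pi) * 10^6 (m -> um)
  d = sqrt(4 * 3.019068 x 10^-11 / pi) * 10^6 = 6.2 um

6.2 um


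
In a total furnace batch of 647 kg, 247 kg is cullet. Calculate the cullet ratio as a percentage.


Cullet ratio = (cullet mass / total batch mass) * 100
  Ratio = 247 / 647 * 100 = 38.18%

38.18%


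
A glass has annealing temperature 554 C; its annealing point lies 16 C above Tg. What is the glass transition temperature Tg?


Rearrange T_anneal = Tg + offset for Tg:
  Tg = T_anneal - offset = 554 - 16 = 538 C

538 C


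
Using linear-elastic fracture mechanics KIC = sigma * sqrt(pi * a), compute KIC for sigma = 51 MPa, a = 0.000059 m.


Fracture toughness: KIC = sigma * sqrt(pi * a)
  pi * a = pi * 0.000059 = 0.000185354
  sqrt(pi * a) = 0.013614
  KIC = 51 * 0.013614 = 0.694 MPa*sqrt(m)

0.694 MPa*sqrt(m)


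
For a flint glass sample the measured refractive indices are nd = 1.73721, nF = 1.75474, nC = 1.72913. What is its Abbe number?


Abbe number formula: Vd = (nd - 1) / (nF - nC)
  nd - 1 = 1.73721 - 1 = 0.73721
  nF - nC = 1.75474 - 1.72913 = 0.02561
  Vd = 0.73721 / 0.02561 = 28.79

28.79


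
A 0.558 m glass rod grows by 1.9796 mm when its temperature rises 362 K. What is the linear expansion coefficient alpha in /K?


Rearrange dL = alpha * L0 * dT for alpha:
  alpha = dL / (L0 * dT)
  alpha = (1.9796 / 1000) / (0.558 * 362) = 0.0000098 /K = 9.8 x 10^-6 /K

9.8 x 10^-6 /K


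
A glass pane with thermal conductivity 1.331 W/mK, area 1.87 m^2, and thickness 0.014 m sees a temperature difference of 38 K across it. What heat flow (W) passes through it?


Fourier's law: Q = k * A * dT / t
  Q = 1.331 * 1.87 * 38 / 0.014
  Q = 94.58086 / 0.014 = 6755.8 W

6755.8 W


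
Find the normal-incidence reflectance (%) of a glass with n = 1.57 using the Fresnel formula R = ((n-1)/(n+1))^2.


Fresnel reflectance at normal incidence:
  R = ((n - 1)/(n + 1))^2
  (n - 1)/(n + 1) = (1.57 - 1)/(1.57 + 1) = 0.22179
  R = 0.22179^2 = 0.0491908
  R(%) = 0.0491908 * 100 = 4.919%

4.919%


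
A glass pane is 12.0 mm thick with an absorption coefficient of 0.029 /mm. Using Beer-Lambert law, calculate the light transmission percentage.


Beer-Lambert law: T = exp(-alpha * thickness)
  exponent = -0.029 * 12.0 = -0.348
  T = exp(-0.348) = 0.7061
  Percentage = 0.7061 * 100 = 70.61%

70.61%


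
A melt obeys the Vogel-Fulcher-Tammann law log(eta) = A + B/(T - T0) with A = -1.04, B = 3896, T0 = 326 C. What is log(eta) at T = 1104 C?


VFT equation: log(eta) = A + B / (T - T0)
  T - T0 = 1104 - 326 = 778
  B / (T - T0) = 3896 / 778 = 5.008
  log(eta) = -1.04 + 5.008 = 3.968

3.968


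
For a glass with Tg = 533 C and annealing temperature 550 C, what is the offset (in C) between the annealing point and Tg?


Offset = T_anneal - Tg:
  offset = 550 - 533 = 17 C

17 C


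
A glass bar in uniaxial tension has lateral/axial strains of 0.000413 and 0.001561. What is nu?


Poisson's ratio: nu = lateral strain / axial strain
  nu = 0.000413 / 0.001561 = 0.2646

0.2646


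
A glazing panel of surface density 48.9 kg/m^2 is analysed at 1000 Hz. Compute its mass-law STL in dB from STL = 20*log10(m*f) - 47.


Mass law: STL = 20 * log10(m * f) - 47
  m * f = 48.9 * 1000 = 48900
  log10(48900) = 4.68931
  STL = 20 * 4.68931 - 47 = 93.7862 - 47 = 46.8 dB

46.8 dB


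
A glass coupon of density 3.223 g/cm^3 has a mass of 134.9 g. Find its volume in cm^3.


Rearrange rho = m / V:
  V = m / rho
  V = 134.9 / 3.223 = 41.855 cm^3

41.855 cm^3


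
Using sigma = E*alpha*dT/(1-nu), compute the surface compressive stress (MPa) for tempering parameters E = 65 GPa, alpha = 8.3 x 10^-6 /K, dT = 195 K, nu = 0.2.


Tempering stress: sigma = E * alpha * dT / (1 - nu)
  E (MPa) = 65 * 1000 = 65000
  Numerator = 65000 * (8.3 x 10^-6) * 195 = 105.2025
  Denominator = 1 - 0.2 = 0.8
  sigma = 105.2025 / 0.8 = 131.5 MPa

131.5 MPa


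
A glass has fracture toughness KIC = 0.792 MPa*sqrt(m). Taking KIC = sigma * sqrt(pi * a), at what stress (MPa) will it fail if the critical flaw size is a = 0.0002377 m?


Rearrange KIC = sigma * sqrt(pi * a):
  sigma = KIC / sqrt(pi * a)
  sqrt(pi * 0.0002377) = 0.027327
  sigma = 0.792 / 0.027327 = 28.98 MPa

28.98 MPa


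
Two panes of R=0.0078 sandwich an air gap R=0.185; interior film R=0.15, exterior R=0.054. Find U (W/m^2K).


Total thermal resistance (series):
  R_total = R_in + R_glass + R_air + R_glass + R_out
  R_total = 0.15 + 0.0078 + 0.185 + 0.0078 + 0.054 = 0.4046 m^2K/W
U-value = 1 / R_total = 1 / 0.4046 = 2.472 W/m^2K

2.472 W/m^2K


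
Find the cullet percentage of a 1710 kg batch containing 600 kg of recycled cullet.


Cullet ratio = (cullet mass / total batch mass) * 100
  Ratio = 600 / 1710 * 100 = 35.09%

35.09%


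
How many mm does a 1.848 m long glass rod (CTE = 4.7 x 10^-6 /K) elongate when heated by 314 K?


Thermal expansion formula: dL = alpha * L0 * dT
  dL = (4.7 x 10^-6) * 1.848 * 314 = 0.00272728 m
Convert to mm: 0.00272728 * 1000 = 2.7273 mm

2.7273 mm


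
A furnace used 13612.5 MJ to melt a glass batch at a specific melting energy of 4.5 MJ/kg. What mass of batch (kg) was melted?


Rearrange E = m * s for m:
  m = E / s
  m = 13612.5 / 4.5 = 3025.0 kg

3025.0 kg


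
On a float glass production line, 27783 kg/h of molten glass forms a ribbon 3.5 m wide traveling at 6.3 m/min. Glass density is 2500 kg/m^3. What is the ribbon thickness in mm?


Ribbon cross-section from mass balance:
  Volume rate = throughput / density = 27783 / 2500 = 11.1132 m^3/h
  thickness = volume rate / (speed * 60 * width), i.e.
  thickness = throughput / (60 * speed * width * density) * 1000
  thickness = 27783 / (60 * 6.3 * 3.5 * 2500) * 1000 = 8.4 mm

8.4 mm


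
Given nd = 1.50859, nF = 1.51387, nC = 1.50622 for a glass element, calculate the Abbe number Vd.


Abbe number formula: Vd = (nd - 1) / (nF - nC)
  nd - 1 = 1.50859 - 1 = 0.50859
  nF - nC = 1.51387 - 1.50622 = 0.00765
  Vd = 0.50859 / 0.00765 = 66.48

66.48


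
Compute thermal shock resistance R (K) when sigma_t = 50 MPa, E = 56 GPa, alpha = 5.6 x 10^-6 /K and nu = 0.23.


Thermal shock resistance: R = sigma * (1 - nu) / (E * alpha)
  Numerator = 50 * (1 - 0.23) = 38.5
  Denominator = 56 * 1000 * (5.6 x 10^-6) = 0.3136
  R = 38.5 / 0.3136 = 122.8 K

122.8 K


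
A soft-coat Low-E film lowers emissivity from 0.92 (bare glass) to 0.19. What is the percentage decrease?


Percentage reduction = (1 - coated/uncoated) * 100
  Ratio = 0.19 / 0.92 = 0.2065
  Reduction = (1 - 0.2065) * 100 = 79.3%

79.3%


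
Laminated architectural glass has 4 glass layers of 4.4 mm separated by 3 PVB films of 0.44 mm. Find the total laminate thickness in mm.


Total thickness = glass contribution + PVB contribution
  Glass: 4 * 4.4 = 17.6 mm
  PVB: 3 * 0.44 = 1.32 mm
  Total = 17.6 + 1.32 = 18.92 mm

18.92 mm


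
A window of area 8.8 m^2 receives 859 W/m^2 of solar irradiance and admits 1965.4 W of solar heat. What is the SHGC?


Rearrange Q = Area * SHGC * Irradiance:
  SHGC = Q / (Area * Irradiance)
  SHGC = 1965.4 / (8.8 * 859) = 0.26

0.26


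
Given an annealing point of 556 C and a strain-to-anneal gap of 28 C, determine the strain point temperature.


Strain point = annealing point - difference:
  T_strain = 556 - 28 = 528 C

528 C


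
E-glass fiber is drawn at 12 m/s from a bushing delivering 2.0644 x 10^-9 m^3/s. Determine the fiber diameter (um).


Cross-sectional area from continuity:
  A = Q / v = 2.0644 x 10^-9 / 12 = 1.720333 x 10^-10 m^2
Diameter from circular cross-section:
  d = sqrt(4A / pi) * 10^6 (m -> um)
  d = sqrt(4 * 1.720333 x 10^-10 / pi) * 10^6 = 14.8 um

14.8 um


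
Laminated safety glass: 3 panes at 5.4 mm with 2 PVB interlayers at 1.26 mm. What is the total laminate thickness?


Total thickness = glass contribution + PVB contribution
  Glass: 3 * 5.4 = 16.2 mm
  PVB: 2 * 1.26 = 2.52 mm
  Total = 16.2 + 2.52 = 18.72 mm

18.72 mm


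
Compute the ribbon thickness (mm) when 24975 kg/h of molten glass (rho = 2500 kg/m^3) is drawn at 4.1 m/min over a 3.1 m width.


Ribbon cross-section from mass balance:
  Volume rate = throughput / density = 24975 / 2500 = 9.99 m^3/h
  thickness = volume rate / (speed * 60 * width), i.e.
  thickness = throughput / (60 * speed * width * density) * 1000
  thickness = 24975 / (60 * 4.1 * 3.1 * 2500) * 1000 = 13.1 mm

13.1 mm


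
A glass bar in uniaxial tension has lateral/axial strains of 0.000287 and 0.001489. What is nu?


Poisson's ratio: nu = lateral strain / axial strain
  nu = 0.000287 / 0.001489 = 0.1927

0.1927


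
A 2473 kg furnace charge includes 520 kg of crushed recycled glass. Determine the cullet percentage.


Cullet ratio = (cullet mass / total batch mass) * 100
  Ratio = 520 / 2473 * 100 = 21.03%

21.03%


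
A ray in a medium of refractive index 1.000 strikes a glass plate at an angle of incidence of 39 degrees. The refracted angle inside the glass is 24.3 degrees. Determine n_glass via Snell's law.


Apply Snell's law: n1 * sin(theta1) = n2 * sin(theta2)
  n2 = n1 * sin(theta1) / sin(theta2)
  sin(39) = 0.62932
  sin(24.3) = 0.411514
  n2 = 1.000 * 0.62932 / 0.411514 = 1.5293

1.5293


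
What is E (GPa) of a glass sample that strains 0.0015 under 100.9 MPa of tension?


Young's modulus: E = stress / strain
  E = 100.9 MPa / 0.0015 = 67266.67 MPa
Convert to GPa: 67266.67 / 1000 = 67.27 GPa

67.27 GPa


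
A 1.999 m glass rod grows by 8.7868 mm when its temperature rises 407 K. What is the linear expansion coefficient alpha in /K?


Rearrange dL = alpha * L0 * dT for alpha:
  alpha = dL / (L0 * dT)
  alpha = (8.7868 / 1000) / (1.999 * 407) = 0.0000108 /K = 1.08 x 10^-5 /K

1.08 x 10^-5 /K


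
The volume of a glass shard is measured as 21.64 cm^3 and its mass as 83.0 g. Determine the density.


Use the definition of density:
  rho = mass / volume
  rho = 83.0 / 21.64 = 3.835 g/cm^3

3.835 g/cm^3


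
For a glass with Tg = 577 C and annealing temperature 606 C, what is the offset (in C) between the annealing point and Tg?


Offset = T_anneal - Tg:
  offset = 606 - 577 = 29 C

29 C


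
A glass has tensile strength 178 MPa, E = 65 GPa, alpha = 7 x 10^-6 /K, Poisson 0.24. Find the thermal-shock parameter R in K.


Thermal shock resistance: R = sigma * (1 - nu) / (E * alpha)
  Numerator = 178 * (1 - 0.24) = 135.28
  Denominator = 65 * 1000 * (7 x 10^-6) = 0.455
  R = 135.28 / 0.455 = 297.3 K

297.3 K


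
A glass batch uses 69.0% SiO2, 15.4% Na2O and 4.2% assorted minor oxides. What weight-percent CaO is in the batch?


Pieces sum to 100%:
  CaO = 100 - (SiO2 + Na2O + others)
  CaO = 100 - (69.0 + 15.4 + 4.2) = 11.4%

11.4%


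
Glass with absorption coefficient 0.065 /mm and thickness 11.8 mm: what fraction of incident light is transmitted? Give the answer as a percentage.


Beer-Lambert law: T = exp(-alpha * thickness)
  exponent = -0.065 * 11.8 = -0.767
  T = exp(-0.767) = 0.4644
  Percentage = 0.4644 * 100 = 46.44%

46.44%


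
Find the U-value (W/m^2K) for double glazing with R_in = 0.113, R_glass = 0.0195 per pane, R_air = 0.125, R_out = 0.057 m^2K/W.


Total thermal resistance (series):
  R_total = R_in + R_glass + R_air + R_glass + R_out
  R_total = 0.113 + 0.0195 + 0.125 + 0.0195 + 0.057 = 0.334 m^2K/W
U-value = 1 / R_total = 1 / 0.334 = 2.994 W/m^2K

2.994 W/m^2K


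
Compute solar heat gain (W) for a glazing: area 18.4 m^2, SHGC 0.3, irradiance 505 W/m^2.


Solar heat gain: Q = Area * SHGC * Irradiance
  Q = 18.4 * 0.3 * 505 = 2787.6 W

2787.6 W


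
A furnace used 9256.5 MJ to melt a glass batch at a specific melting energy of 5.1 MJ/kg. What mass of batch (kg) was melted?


Rearrange E = m * s for m:
  m = E / s
  m = 9256.5 / 5.1 = 1815.0 kg

1815.0 kg


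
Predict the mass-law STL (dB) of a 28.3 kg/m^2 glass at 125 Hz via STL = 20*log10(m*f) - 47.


Mass law: STL = 20 * log10(m * f) - 47
  m * f = 28.3 * 125 = 3537.5
  log10(3537.5) = 3.5487
  STL = 20 * 3.5487 - 47 = 70.974 - 47 = 24.0 dB

24.0 dB


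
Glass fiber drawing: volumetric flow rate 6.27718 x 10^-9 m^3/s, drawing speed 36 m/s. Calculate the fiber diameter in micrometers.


Cross-sectional area from continuity:
  A = Q / v = 6.27718 x 10^-9 / 36 = 1.743661 x 10^-10 m^2
Diameter from circular cross-section:
  d = sqrt(4A / pi) * 10^6 (m -> um)
  d = sqrt(4 * 1.743661 x 10^-10 / pi) * 10^6 = 14.9 um

14.9 um


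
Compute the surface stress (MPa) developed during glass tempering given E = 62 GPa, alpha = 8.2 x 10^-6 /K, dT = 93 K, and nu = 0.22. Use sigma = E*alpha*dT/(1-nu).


Tempering stress: sigma = E * alpha * dT / (1 - nu)
  E (MPa) = 62 * 1000 = 62000
  Numerator = 62000 * (8.2 x 10^-6) * 93 = 47.2812
  Denominator = 1 - 0.22 = 0.78
  sigma = 47.2812 / 0.78 = 60.6 MPa

60.6 MPa


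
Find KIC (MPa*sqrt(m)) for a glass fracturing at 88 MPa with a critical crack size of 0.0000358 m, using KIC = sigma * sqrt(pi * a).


Fracture toughness: KIC = sigma * sqrt(pi * a)
  pi * a = pi * 0.0000358 = 0.000112469
  sqrt(pi * a) = 0.010605
  KIC = 88 * 0.010605 = 0.933 MPa*sqrt(m)

0.933 MPa*sqrt(m)


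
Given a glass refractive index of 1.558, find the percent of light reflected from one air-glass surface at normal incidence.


Fresnel reflectance at normal incidence:
  R = ((n - 1)/(n + 1))^2
  (n - 1)/(n + 1) = (1.558 - 1)/(1.558 + 1) = 0.218139
  R = 0.218139^2 = 0.0475846
  R(%) = 0.0475846 * 100 = 4.758%

4.758%


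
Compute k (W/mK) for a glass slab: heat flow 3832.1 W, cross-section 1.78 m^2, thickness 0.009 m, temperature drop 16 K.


Fourier's law rearranged: k = Q * t / (A * dT)
  Numerator = 3832.1 * 0.009 = 34.4889
  Denominator = 1.78 * 16 = 28.48
  k = 34.4889 / 28.48 = 1.211 W/mK

1.211 W/mK


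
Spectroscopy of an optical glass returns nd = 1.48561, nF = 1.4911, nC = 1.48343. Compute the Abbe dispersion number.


Abbe number formula: Vd = (nd - 1) / (nF - nC)
  nd - 1 = 1.48561 - 1 = 0.48561
  nF - nC = 1.4911 - 1.48343 = 0.00767
  Vd = 0.48561 / 0.00767 = 63.31

63.31


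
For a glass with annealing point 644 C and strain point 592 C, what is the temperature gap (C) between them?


Gap = T_anneal - T_strain:
  gap = 644 - 592 = 52 C

52 C


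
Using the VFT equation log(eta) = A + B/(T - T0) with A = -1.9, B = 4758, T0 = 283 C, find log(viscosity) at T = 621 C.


VFT equation: log(eta) = A + B / (T - T0)
  T - T0 = 621 - 283 = 338
  B / (T - T0) = 4758 / 338 = 14.077
  log(eta) = -1.9 + 14.077 = 12.177

12.177


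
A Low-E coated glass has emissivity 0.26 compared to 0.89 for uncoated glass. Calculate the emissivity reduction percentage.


Percentage reduction = (1 - coated/uncoated) * 100
  Ratio = 0.26 / 0.89 = 0.2921
  Reduction = (1 - 0.2921) * 100 = 70.8%

70.8%


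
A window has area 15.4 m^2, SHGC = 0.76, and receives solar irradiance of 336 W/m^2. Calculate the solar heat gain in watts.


Solar heat gain: Q = Area * SHGC * Irradiance
  Q = 15.4 * 0.76 * 336 = 3932.5 W

3932.5 W


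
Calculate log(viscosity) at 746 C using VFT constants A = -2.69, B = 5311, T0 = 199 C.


VFT equation: log(eta) = A + B / (T - T0)
  T - T0 = 746 - 199 = 547
  B / (T - T0) = 5311 / 547 = 9.709
  log(eta) = -2.69 + 9.709 = 7.019

7.019


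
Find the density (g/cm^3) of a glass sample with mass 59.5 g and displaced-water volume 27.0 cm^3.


Use the definition of density:
  rho = mass / volume
  rho = 59.5 / 27.0 = 2.204 g/cm^3

2.204 g/cm^3


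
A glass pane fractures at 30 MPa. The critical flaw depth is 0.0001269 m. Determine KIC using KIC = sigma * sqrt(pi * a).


Fracture toughness: KIC = sigma * sqrt(pi * a)
  pi * a = pi * 0.0001269 = 0.000398668
  sqrt(pi * a) = 0.019967
  KIC = 30 * 0.019967 = 0.599 MPa*sqrt(m)

0.599 MPa*sqrt(m)


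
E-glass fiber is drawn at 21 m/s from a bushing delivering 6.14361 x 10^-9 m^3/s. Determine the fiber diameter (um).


Cross-sectional area from continuity:
  A = Q / v = 6.14361 x 10^-9 / 21 = 2.925529 x 10^-10 m^2
Diameter from circular cross-section:
  d = sqrt(4A / pi) * 10^6 (m -> um)
  d = sqrt(4 * 2.925529 x 10^-10 / pi) * 10^6 = 19.3 um

19.3 um


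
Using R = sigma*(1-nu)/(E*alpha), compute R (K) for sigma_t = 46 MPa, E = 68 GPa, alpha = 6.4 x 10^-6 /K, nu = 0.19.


Thermal shock resistance: R = sigma * (1 - nu) / (E * alpha)
  Numerator = 46 * (1 - 0.19) = 37.26
  Denominator = 68 * 1000 * (6.4 x 10^-6) = 0.4352
  R = 37.26 / 0.4352 = 85.6 K

85.6 K


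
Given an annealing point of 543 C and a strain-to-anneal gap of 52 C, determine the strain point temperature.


Strain point = annealing point - difference:
  T_strain = 543 - 52 = 491 C

491 C


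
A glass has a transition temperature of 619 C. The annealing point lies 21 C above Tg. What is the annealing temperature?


The annealing temperature is Tg plus the offset:
  T_anneal = 619 + 21 = 640 C

640 C


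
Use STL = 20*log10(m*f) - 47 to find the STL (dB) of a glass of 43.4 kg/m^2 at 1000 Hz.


Mass law: STL = 20 * log10(m * f) - 47
  m * f = 43.4 * 1000 = 43400
  log10(43400) = 4.63749
  STL = 20 * 4.63749 - 47 = 92.7498 - 47 = 45.7 dB

45.7 dB


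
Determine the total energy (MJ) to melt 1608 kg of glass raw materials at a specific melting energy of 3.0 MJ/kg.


Total energy = mass * specific energy
  E = 1608 * 3.0 = 4824 MJ

4824 MJ


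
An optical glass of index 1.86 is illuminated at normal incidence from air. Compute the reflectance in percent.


Fresnel reflectance at normal incidence:
  R = ((n - 1)/(n + 1))^2
  (n - 1)/(n + 1) = (1.86 - 1)/(1.86 + 1) = 0.300699
  R = 0.300699^2 = 0.0904199
  R(%) = 0.0904199 * 100 = 9.042%

9.042%


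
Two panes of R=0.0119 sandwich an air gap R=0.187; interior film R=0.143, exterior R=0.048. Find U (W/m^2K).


Total thermal resistance (series):
  R_total = R_in + R_glass + R_air + R_glass + R_out
  R_total = 0.143 + 0.0119 + 0.187 + 0.0119 + 0.048 = 0.4018 m^2K/W
U-value = 1 / R_total = 1 / 0.4018 = 2.489 W/m^2K

2.489 W/m^2K


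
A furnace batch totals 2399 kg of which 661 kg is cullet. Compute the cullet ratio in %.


Cullet ratio = (cullet mass / total batch mass) * 100
  Ratio = 661 / 2399 * 100 = 27.55%

27.55%


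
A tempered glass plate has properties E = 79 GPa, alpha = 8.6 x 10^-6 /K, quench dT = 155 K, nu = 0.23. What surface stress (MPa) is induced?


Tempering stress: sigma = E * alpha * dT / (1 - nu)
  E (MPa) = 79 * 1000 = 79000
  Numerator = 79000 * (8.6 x 10^-6) * 155 = 105.307
  Denominator = 1 - 0.23 = 0.77
  sigma = 105.307 / 0.77 = 136.8 MPa

136.8 MPa


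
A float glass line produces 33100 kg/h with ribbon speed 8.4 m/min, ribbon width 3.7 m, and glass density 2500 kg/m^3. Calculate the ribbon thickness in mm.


Ribbon cross-section from mass balance:
  Volume rate = throughput / density = 33100 / 2500 = 13.24 m^3/h
  thickness = volume rate / (speed * 60 * width), i.e.
  thickness = throughput / (60 * speed * width * density) * 1000
  thickness = 33100 / (60 * 8.4 * 3.7 * 2500) * 1000 = 7.1 mm

7.1 mm


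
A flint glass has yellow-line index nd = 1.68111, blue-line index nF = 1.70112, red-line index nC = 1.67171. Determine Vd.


Abbe number formula: Vd = (nd - 1) / (nF - nC)
  nd - 1 = 1.68111 - 1 = 0.68111
  nF - nC = 1.70112 - 1.67171 = 0.02941
  Vd = 0.68111 / 0.02941 = 23.16

23.16


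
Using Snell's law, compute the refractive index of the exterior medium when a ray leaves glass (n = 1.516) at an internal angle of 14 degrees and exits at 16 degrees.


Apply Snell's law: n1 * sin(theta1) = n2 * sin(theta2)
  n2 = n1 * sin(theta1) / sin(theta2)
  sin(14) = 0.241922
  sin(16) = 0.275637
  n2 = 1.516 * 0.241922 / 0.275637 = 1.3306

1.3306


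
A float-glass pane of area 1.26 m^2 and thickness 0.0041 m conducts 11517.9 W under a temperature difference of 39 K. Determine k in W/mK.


Fourier's law rearranged: k = Q * t / (A * dT)
  Numerator = 11517.9 * 0.0041 = 47.22339
  Denominator = 1.26 * 39 = 49.14
  k = 47.22339 / 49.14 = 0.961 W/mK

0.961 W/mK


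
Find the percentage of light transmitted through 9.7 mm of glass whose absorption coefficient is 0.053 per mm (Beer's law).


Beer-Lambert law: T = exp(-alpha * thickness)
  exponent = -0.053 * 9.7 = -0.5141
  T = exp(-0.5141) = 0.598
  Percentage = 0.598 * 100 = 59.8%

59.8%


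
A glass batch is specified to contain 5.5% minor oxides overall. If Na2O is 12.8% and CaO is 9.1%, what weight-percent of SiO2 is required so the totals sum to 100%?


Known pieces sum to 100%:
  SiO2 = 100 - (others + Na2O + CaO)
  SiO2 = 100 - (5.5 + 12.8 + 9.1) = 72.6%

72.6%


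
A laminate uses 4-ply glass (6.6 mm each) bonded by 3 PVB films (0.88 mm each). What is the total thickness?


Total thickness = glass contribution + PVB contribution
  Glass: 4 * 6.6 = 26.4 mm
  PVB: 3 * 0.88 = 2.64 mm
  Total = 26.4 + 2.64 = 29.04 mm

29.04 mm


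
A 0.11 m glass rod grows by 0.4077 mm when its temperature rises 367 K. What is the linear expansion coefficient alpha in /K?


Rearrange dL = alpha * L0 * dT for alpha:
  alpha = dL / (L0 * dT)
  alpha = (0.4077 / 1000) / (0.11 * 367) = 0.000010099 /K = 1.0099 x 10^-5 /K

1.0099 x 10^-5 /K


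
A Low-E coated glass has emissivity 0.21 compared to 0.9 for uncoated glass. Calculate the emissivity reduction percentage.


Percentage reduction = (1 - coated/uncoated) * 100
  Ratio = 0.21 / 0.9 = 0.2333
  Reduction = (1 - 0.2333) * 100 = 76.7%

76.7%


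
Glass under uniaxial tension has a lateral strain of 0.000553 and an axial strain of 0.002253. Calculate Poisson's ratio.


Poisson's ratio: nu = lateral strain / axial strain
  nu = 0.000553 / 0.002253 = 0.2455

0.2455


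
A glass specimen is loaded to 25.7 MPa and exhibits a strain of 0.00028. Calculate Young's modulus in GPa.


Young's modulus: E = stress / strain
  E = 25.7 MPa / 0.00028 = 91785.71 MPa
Convert to GPa: 91785.71 / 1000 = 91.79 GPa

91.79 GPa


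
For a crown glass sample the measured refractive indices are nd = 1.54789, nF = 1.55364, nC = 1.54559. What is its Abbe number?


Abbe number formula: Vd = (nd - 1) / (nF - nC)
  nd - 1 = 1.54789 - 1 = 0.54789
  nF - nC = 1.55364 - 1.54559 = 0.00805
  Vd = 0.54789 / 0.00805 = 68.06

68.06


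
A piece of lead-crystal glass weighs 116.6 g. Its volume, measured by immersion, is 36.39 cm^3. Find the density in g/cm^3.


Use the definition of density:
  rho = mass / volume
  rho = 116.6 / 36.39 = 3.204 g/cm^3

3.204 g/cm^3


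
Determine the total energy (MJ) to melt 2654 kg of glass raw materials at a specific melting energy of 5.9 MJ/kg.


Total energy = mass * specific energy
  E = 2654 * 5.9 = 15658.6 MJ

15658.6 MJ


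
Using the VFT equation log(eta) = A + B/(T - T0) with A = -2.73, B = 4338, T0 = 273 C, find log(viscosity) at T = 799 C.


VFT equation: log(eta) = A + B / (T - T0)
  T - T0 = 799 - 273 = 526
  B / (T - T0) = 4338 / 526 = 8.247
  log(eta) = -2.73 + 8.247 = 5.517

5.517


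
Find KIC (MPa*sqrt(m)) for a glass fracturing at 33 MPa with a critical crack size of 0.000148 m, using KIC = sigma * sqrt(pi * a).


Fracture toughness: KIC = sigma * sqrt(pi * a)
  pi * a = pi * 0.000148 = 0.000464956
  sqrt(pi * a) = 0.021563
  KIC = 33 * 0.021563 = 0.712 MPa*sqrt(m)

0.712 MPa*sqrt(m)


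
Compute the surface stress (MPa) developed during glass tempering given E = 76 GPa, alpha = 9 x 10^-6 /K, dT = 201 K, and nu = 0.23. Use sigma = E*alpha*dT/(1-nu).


Tempering stress: sigma = E * alpha * dT / (1 - nu)
  E (MPa) = 76 * 1000 = 76000
  Numerator = 76000 * (9 x 10^-6) * 201 = 137.484
  Denominator = 1 - 0.23 = 0.77
  sigma = 137.484 / 0.77 = 178.6 MPa

178.6 MPa


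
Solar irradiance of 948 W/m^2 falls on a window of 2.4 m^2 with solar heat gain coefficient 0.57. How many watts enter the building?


Solar heat gain: Q = Area * SHGC * Irradiance
  Q = 2.4 * 0.57 * 948 = 1296.9 W

1296.9 W


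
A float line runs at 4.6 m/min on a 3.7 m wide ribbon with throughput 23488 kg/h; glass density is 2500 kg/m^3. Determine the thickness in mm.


Ribbon cross-section from mass balance:
  Volume rate = throughput / density = 23488 / 2500 = 9.3952 m^3/h
  thickness = volume rate / (speed * 60 * width), i.e.
  thickness = throughput / (60 * speed * width * density) * 1000
  thickness = 23488 / (60 * 4.6 * 3.7 * 2500) * 1000 = 9.2 mm

9.2 mm


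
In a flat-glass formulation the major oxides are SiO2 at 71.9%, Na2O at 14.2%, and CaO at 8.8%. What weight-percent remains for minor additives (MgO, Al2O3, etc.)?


Sum the three major oxides:
  SiO2 + Na2O + CaO = 71.9 + 14.2 + 8.8 = 94.9%
Subtract from 100%:
  Others = 100 - 94.9 = 5.1%

5.1%


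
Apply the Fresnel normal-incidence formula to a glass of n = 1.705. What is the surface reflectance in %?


Fresnel reflectance at normal incidence:
  R = ((n - 1)/(n + 1))^2
  (n - 1)/(n + 1) = (1.705 - 1)/(1.705 + 1) = 0.260628
  R = 0.260628^2 = 0.067927
  R(%) = 0.067927 * 100 = 6.793%

6.793%


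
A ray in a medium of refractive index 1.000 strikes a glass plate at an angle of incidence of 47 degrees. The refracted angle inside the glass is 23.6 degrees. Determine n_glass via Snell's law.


Apply Snell's law: n1 * sin(theta1) = n2 * sin(theta2)
  n2 = n1 * sin(theta1) / sin(theta2)
  sin(47) = 0.731354
  sin(23.6) = 0.400349
  n2 = 1.000 * 0.731354 / 0.400349 = 1.8268

1.8268


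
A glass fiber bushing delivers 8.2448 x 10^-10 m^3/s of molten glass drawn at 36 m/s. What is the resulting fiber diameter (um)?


Cross-sectional area from continuity:
  A = Q / v = 8.2448 x 10^-10 / 36 = 2.290222 x 10^-11 m^2
Diameter from circular cross-section:
  d = sqrt(4A / pi) * 10^6 (m -> um)
  d = sqrt(4 * 2.290222 x 10^-11 / pi) * 10^6 = 5.4 um

5.4 um


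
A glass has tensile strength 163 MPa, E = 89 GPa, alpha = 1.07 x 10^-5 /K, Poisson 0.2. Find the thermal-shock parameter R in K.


Thermal shock resistance: R = sigma * (1 - nu) / (E * alpha)
  Numerator = 163 * (1 - 0.2) = 130.4
  Denominator = 89 * 1000 * (1.07 x 10^-5) = 0.9523
  R = 130.4 / 0.9523 = 136.9 K

136.9 K


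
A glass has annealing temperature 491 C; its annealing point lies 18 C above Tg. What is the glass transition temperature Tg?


Rearrange T_anneal = Tg + offset for Tg:
  Tg = T_anneal - offset = 491 - 18 = 473 C

473 C


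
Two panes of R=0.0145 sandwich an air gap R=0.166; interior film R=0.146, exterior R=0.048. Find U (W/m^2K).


Total thermal resistance (series):
  R_total = R_in + R_glass + R_air + R_glass + R_out
  R_total = 0.146 + 0.0145 + 0.166 + 0.0145 + 0.048 = 0.389 m^2K/W
U-value = 1 / R_total = 1 / 0.389 = 2.571 W/m^2K

2.571 W/m^2K


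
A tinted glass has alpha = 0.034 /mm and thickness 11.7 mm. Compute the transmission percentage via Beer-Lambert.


Beer-Lambert law: T = exp(-alpha * thickness)
  exponent = -0.034 * 11.7 = -0.3978
  T = exp(-0.3978) = 0.6718
  Percentage = 0.6718 * 100 = 67.18%

67.18%


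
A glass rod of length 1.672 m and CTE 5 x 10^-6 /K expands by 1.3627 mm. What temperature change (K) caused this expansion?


Rearrange dL = alpha * L0 * dT for dT:
  dT = dL / (alpha * L0)
  dL (m) = 1.3627 / 1000 = 0.0013627
  dT = 0.0013627 / ((5 x 10^-6) * 1.672) = 163.0 K

163.0 K


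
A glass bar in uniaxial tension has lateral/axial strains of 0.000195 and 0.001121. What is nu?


Poisson's ratio: nu = lateral strain / axial strain
  nu = 0.000195 / 0.001121 = 0.174

0.174


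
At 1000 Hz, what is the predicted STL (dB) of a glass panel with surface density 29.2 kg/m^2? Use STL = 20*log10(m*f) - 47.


Mass law: STL = 20 * log10(m * f) - 47
  m * f = 29.2 * 1000 = 29200
  log10(29200) = 4.46538
  STL = 20 * 4.46538 - 47 = 89.3076 - 47 = 42.3 dB

42.3 dB


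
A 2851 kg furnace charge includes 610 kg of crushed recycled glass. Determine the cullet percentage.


Cullet ratio = (cullet mass / total batch mass) * 100
  Ratio = 610 / 2851 * 100 = 21.4%

21.4%


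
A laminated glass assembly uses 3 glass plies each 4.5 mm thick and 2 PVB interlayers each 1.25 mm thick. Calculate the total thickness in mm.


Total thickness = glass contribution + PVB contribution
  Glass: 3 * 4.5 = 13.5 mm
  PVB: 2 * 1.25 = 2.5 mm
  Total = 13.5 + 2.5 = 16.0 mm

16.0 mm


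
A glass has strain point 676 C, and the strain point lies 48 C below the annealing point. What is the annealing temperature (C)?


T_anneal = T_strain + gap:
  T_anneal = 676 + 48 = 724 C

724 C


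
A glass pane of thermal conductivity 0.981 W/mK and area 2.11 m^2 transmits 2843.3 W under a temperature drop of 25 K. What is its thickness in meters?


Fourier's law: t = k * A * dT / Q
  t = 0.981 * 2.11 * 25 / 2843.3
  t = 51.74775 / 2843.3 = 0.0182 m

0.0182 m


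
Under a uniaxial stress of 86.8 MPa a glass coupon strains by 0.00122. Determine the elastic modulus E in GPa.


Young's modulus: E = stress / strain
  E = 86.8 MPa / 0.00122 = 71147.54 MPa
Convert to GPa: 71147.54 / 1000 = 71.15 GPa

71.15 GPa


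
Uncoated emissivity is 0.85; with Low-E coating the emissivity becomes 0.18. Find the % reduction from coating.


Percentage reduction = (1 - coated/uncoated) * 100
  Ratio = 0.18 / 0.85 = 0.2118
  Reduction = (1 - 0.2118) * 100 = 78.8%

78.8%


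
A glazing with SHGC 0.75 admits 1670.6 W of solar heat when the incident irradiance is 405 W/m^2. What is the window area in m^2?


Rearrange Q = Area * SHGC * Irradiance:
  Area = Q / (SHGC * Irradiance)
  Area = 1670.6 / (0.75 * 405) = 5.5 m^2

5.5 m^2


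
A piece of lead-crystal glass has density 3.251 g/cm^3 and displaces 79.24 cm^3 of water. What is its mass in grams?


Rearrange rho = m / V:
  m = rho * V
  m = 3.251 * 79.24 = 257.609 g

257.609 g


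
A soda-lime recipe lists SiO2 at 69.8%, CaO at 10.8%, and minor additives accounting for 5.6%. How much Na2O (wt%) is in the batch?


Pieces sum to 100%:
  Na2O = 100 - (SiO2 + CaO + others)
  Na2O = 100 - (69.8 + 10.8 + 5.6) = 13.8%

13.8%


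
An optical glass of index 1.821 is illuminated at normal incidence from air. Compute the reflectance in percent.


Fresnel reflectance at normal incidence:
  R = ((n - 1)/(n + 1))^2
  (n - 1)/(n + 1) = (1.821 - 1)/(1.821 + 1) = 0.291032
  R = 0.291032^2 = 0.0846996
  R(%) = 0.0846996 * 100 = 8.47%

8.47%


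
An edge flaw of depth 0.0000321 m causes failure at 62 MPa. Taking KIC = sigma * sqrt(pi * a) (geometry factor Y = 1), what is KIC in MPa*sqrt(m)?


Fracture toughness: KIC = sigma * sqrt(pi * a)
  pi * a = pi * 0.0000321 = 0.000100845
  sqrt(pi * a) = 0.010042
  KIC = 62 * 0.010042 = 0.623 MPa*sqrt(m)

0.623 MPa*sqrt(m)


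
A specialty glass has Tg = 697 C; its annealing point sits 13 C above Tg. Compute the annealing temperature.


The annealing temperature is Tg plus the offset:
  T_anneal = 697 + 13 = 710 C

710 C


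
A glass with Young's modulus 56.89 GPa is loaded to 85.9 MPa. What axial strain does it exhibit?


Rearrange E = sigma / epsilon:
  epsilon = sigma / E
  E (MPa) = 56.89 * 1000 = 56890
  epsilon = 85.9 / 56890 = 0.00151

0.00151


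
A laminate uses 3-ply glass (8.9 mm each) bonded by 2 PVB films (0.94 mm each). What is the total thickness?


Total thickness = glass contribution + PVB contribution
  Glass: 3 * 8.9 = 26.7 mm
  PVB: 2 * 0.94 = 1.88 mm
  Total = 26.7 + 1.88 = 28.58 mm

28.58 mm


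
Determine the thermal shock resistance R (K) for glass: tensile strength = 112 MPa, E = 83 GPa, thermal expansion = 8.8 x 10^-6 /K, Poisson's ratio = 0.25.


Thermal shock resistance: R = sigma * (1 - nu) / (E * alpha)
  Numerator = 112 * (1 - 0.25) = 84.0
  Denominator = 83 * 1000 * (8.8 x 10^-6) = 0.7304
  R = 84.0 / 0.7304 = 115.0 K

115.0 K


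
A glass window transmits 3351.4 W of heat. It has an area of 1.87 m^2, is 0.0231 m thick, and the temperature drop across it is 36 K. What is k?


Fourier's law rearranged: k = Q * t / (A * dT)
  Numerator = 3351.4 * 0.0231 = 77.41734
  Denominator = 1.87 * 36 = 67.32
  k = 77.41734 / 67.32 = 1.15 W/mK

1.15 W/mK
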